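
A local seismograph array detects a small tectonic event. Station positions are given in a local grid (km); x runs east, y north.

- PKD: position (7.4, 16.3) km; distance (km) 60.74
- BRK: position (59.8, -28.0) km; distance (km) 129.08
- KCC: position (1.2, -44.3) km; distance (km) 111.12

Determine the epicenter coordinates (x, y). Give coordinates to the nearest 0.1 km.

Circle about each station: (x − 7.4)² + (y − 16.3)² = 60.74²; (x − 59.8)² + (y + 28.0)² = 129.08²; (x − 1.2)² + (y + 44.3)² = 111.12².
Subtracting the PKD equation from the BRK and KCC equations removes the quadratic terms:
104.8 x − 88.6 y = -8932.71
-12.4 x − 121.2 y = -7014.83
Solving the 2×2 system: x ≈ -33.4, y ≈ 61.3 km.

-33.4 km east, 61.3 km north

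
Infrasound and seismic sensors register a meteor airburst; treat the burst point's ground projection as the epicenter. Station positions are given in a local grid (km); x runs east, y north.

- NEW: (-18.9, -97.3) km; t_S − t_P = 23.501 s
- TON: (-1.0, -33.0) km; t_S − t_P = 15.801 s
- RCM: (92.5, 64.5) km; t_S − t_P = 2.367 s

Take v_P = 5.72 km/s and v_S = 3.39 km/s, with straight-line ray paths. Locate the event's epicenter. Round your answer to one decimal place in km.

Distance from S−P lag: d = Δt · v_P v_S / (v_P − v_S) = Δt · (5.72·3.39)/(5.72−3.39) ≈ 8.3222·Δt.
So d_NEW = 195.58, d_TON = 131.50, d_RCM = 19.70 km.
Circle about each station: (x + 18.9)² + (y + 97.3)² = 195.58²; (x + 1.0)² + (y + 33.0)² = 131.50²; (x − 92.5)² + (y − 64.5)² = 19.70².
Subtracting the NEW equation from the TON and RCM equations removes the quadratic terms:
35.8 x + 128.6 y = 12224.79
222.8 x + 323.6 y = 40755.45
Solving the 2×2 system: x ≈ 75.3, y ≈ 74.1 km.
Check against NEW (with the unrounded x, y): √((x + 18.9)²+(y + 97.3)²) = 195.58 ≈ 195.58 km. ✓

x ≈ 75.3 km, y ≈ 74.1 km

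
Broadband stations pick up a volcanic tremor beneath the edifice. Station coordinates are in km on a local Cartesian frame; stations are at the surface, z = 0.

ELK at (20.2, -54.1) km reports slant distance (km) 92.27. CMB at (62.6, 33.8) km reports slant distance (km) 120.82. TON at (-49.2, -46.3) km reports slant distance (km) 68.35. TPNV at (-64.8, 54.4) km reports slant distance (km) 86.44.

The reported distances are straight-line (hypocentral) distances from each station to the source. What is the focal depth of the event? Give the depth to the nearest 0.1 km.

54.5 km

Each station gives a sphere (x−x_i)² + (y−y_i)² + z² = d_i² (stations at z=0).
Subtracting the ELK sphere from CMB and TON: z² cancels, leaving linear equations in x and y:
84.8 x + 175.8 y = -4357.37
-138.8 x + 15.6 y = 5071.51
Solving: x ≈ -37.302, y ≈ -6.793 km (keep extra digits for the depth step; rounded: -37.3, -6.8).
Then from the ELK sphere: z² = 92.27² − (x − 20.2)² − (y + 54.1)² with x = -37.302, y = -6.793, so z ≈ 54.491 ≈ 54.5 km.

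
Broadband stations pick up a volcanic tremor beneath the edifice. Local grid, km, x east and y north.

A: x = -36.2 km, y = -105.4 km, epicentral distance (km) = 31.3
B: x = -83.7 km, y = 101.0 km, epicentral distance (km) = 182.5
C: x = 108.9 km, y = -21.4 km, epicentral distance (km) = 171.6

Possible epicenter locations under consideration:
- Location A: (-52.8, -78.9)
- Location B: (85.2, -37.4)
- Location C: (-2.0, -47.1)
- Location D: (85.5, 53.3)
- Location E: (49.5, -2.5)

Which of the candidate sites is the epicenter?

For each candidate, compare |candidate − station| to the reported distance:
Location A: residuals A 0.0, B 0.0, C 0.0 → max 0.0 km
Location B: residuals A 107.8, B 35.9, C 143.0 → max 143.0 km
Location C: residuals A 36.3, B 13.4, C 57.8 → max 57.8 km
Location D: residuals A 168.7, B 6.7, C 93.3 → max 168.7 km
Location E: residuals A 102.6, B 13.8, C 109.3 → max 109.3 km
Only Location A has all residuals ≈ 0.

Location A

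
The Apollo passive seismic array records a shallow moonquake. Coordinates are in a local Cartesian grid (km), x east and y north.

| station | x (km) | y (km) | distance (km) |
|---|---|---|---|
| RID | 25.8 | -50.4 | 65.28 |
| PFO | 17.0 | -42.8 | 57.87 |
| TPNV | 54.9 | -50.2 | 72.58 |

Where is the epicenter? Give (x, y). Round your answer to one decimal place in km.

22.6 km east, 14.8 km north

Circle about each station: (x − 25.8)² + (y + 50.4)² = 65.28²; (x − 17.0)² + (y + 42.8)² = 57.87²; (x − 54.9)² + (y + 50.2)² = 72.58².
Subtracting pairs of circle equations eliminates x²+y² and gives linear equations (the radical axes):
-17.6 x + 15.2 y = -172.42
58.2 x + 0.4 y = 1321.87
Solving the 2×2 system: x ≈ 22.6, y ≈ 14.8 km.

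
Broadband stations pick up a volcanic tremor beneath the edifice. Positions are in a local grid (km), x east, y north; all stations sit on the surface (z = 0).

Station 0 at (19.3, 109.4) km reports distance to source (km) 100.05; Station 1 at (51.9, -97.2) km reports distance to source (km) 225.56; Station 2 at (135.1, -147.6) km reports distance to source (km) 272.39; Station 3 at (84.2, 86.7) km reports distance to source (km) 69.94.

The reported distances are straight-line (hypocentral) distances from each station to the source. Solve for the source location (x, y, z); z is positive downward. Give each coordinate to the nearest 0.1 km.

Each station gives a sphere (x−x_i)² + (y−y_i)² + z² = d_i² (stations at z=0).
Subtracting the Station 0 sphere from Station 1 and Station 2: z² cancels, leaving linear equations in x and y:
65.2 x − 413.2 y = -41066.71
231.6 x − 514.0 y = -36489.39
Solving: x ≈ 96.984, y ≈ 114.690 km (keep extra digits for the depth step; rounded: 97.0, 114.7).
Then from the Station 0 sphere: z² = 100.05² − (x − 19.3)² − (y − 109.4)² with x = 96.984, y = 114.690, so z ≈ 62.827 ≈ 62.8 km.

x ≈ 97.0 km, y ≈ 114.7 km, depth ≈ 62.8 km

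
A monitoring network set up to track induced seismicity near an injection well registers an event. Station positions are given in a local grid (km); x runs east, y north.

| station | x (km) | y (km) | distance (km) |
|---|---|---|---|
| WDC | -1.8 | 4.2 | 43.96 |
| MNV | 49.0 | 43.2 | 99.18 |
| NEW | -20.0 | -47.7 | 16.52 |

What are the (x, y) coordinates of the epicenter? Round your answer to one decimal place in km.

(-5.6, -39.6)

Circle about each station: (x + 1.8)² + (y − 4.2)² = 43.96²; (x − 49.0)² + (y − 43.2)² = 99.18²; (x + 20.0)² + (y + 47.7)² = 16.52².
Subtracting pairs of circle equations eliminates x²+y² and gives linear equations (the radical axes):
101.6 x + 78.0 y = -3657.83
-36.4 x − 103.8 y = 4313.98
Solving the 2×2 system: x ≈ -5.6, y ≈ -39.6 km.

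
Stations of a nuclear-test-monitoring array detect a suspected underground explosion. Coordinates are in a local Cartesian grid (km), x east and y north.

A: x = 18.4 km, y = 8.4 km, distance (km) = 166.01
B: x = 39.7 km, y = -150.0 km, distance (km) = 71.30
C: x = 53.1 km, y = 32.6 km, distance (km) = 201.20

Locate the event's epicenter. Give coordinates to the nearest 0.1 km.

x ≈ -31.6 km, y ≈ -149.9 km

Circle about each station: (x − 18.4)² + (y − 8.4)² = 166.01²; (x − 39.7)² + (y + 150.0)² = 71.30²; (x − 53.1)² + (y − 32.6)² = 201.20².
Subtracting the A equation from the B and C equations removes the quadratic terms:
42.6 x − 316.8 y = 46142.60
69.4 x + 48.4 y = -9448.87
Solving the 2×2 system: x ≈ -31.6, y ≈ -149.9 km.
Check against A (with the unrounded x, y): √((x − 18.4)²+(y − 8.4)²) = 166.01 ≈ 166.01 km. ✓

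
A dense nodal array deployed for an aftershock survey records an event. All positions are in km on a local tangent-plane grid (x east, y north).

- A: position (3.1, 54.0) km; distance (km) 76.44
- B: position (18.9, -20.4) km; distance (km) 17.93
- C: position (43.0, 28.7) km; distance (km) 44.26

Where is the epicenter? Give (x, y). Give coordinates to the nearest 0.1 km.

Circle about each station: (x − 3.1)² + (y − 54.0)² = 76.44²; (x − 18.9)² + (y + 20.4)² = 17.93²; (x − 43.0)² + (y − 28.7)² = 44.26².
Subtracting pairs of circle equations eliminates x²+y² and gives linear equations (the radical axes):
31.6 x − 148.8 y = 3369.35
79.8 x − 50.6 y = 3631.21
Solving the 2×2 system: x ≈ 36.0, y ≈ -15.0 km.

36.0 km east, -15.0 km north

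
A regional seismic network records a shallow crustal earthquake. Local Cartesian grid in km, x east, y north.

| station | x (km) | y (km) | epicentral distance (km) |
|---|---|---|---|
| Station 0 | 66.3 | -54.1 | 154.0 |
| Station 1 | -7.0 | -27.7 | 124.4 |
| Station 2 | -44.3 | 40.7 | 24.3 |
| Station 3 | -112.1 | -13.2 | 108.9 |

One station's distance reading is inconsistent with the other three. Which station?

Station 1

Solve using three stations at a time. Using Station 0, Station 2, Station 3 (subtract circle equations pairwise → linear system) gives (x, y) ≈ (-34.0, 62.7).
Distances from that point to each station vs reported:
  Station 0: calculated 154.0 vs reported 154.0 → residual 0.0 km
  Station 1: calculated 94.4 vs reported 124.4 → residual 30.0 km
  Station 2: calculated 24.3 vs reported 24.3 → residual 0.0 km
  Station 3: calculated 108.9 vs reported 108.9 → residual 0.0 km
Station 0, Station 2, Station 3 are mutually consistent (residuals ≈ 0); Station 1 is off by 30.0 km.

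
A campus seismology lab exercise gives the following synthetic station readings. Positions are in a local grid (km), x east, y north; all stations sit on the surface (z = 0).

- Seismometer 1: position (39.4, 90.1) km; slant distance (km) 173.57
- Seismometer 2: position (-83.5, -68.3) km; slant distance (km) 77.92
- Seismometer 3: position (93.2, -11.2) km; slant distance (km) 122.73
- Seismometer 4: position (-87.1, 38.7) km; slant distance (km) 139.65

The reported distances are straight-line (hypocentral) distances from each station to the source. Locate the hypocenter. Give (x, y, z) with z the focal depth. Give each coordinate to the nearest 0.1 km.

Each station gives a sphere (x−x_i)² + (y−y_i)² + z² = d_i² (stations at z=0).
Subtracting the Seismometer 1 sphere from Seismometer 2 and Seismometer 3: z² cancels, leaving linear equations in x and y:
-245.8 x − 316.8 y = 26021.79
107.6 x − 202.6 y = 14205.20
Solving: x ≈ -9.201, y ≈ -75.001 km (keep extra digits for the depth step; rounded: -9.2, -75.0).
Then from the Seismometer 1 sphere: z² = 173.57² − (x − 39.4)² − (y − 90.1)² with x = -9.201, y = -75.001, so z ≈ 22.498 ≈ 22.5 km.

(-9.2, -75.0, 22.5)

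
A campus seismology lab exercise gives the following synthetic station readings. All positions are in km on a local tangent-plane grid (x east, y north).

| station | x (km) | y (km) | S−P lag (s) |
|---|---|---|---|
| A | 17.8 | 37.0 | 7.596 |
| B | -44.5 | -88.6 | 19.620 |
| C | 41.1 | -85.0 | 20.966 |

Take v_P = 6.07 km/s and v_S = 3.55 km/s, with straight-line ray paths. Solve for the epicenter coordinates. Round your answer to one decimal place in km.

-32.0 km east, 78.7 km north

Distance from S−P lag: d = Δt · v_P v_S / (v_P − v_S) = Δt · (6.07·3.55)/(6.07−3.55) ≈ 8.5510·Δt.
So d_A = 64.95, d_B = 167.77, d_C = 179.28 km.
Circle about each station: (x − 17.8)² + (y − 37.0)² = 64.95²; (x + 44.5)² + (y + 88.6)² = 167.77²; (x − 41.1)² + (y + 85.0)² = 179.28².
Subtracting the A equation from the B and C equations removes the quadratic terms:
-124.6 x − 251.2 y = -15783.90
46.6 x − 244.0 y = -20694.45
Solving the 2×2 system: x ≈ -32.0, y ≈ 78.7 km.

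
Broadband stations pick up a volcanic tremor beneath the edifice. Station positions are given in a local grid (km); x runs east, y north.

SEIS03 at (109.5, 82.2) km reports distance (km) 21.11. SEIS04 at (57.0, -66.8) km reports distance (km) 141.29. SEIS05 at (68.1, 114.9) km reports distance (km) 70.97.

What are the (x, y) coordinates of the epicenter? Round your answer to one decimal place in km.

x ≈ 115.3 km, y ≈ 61.9 km

Circle about each station: (x − 109.5)² + (y − 82.2)² = 21.11²; (x − 57.0)² + (y + 66.8)² = 141.29²; (x − 68.1)² + (y − 114.9)² = 70.97².
Subtracting the SEIS03 equation from the SEIS04 and SEIS05 equations removes the quadratic terms:
-105.0 x − 298.0 y = -30553.08
-82.8 x + 65.4 y = -5498.58
Solving the 2×2 system: x ≈ 115.3, y ≈ 61.9 km.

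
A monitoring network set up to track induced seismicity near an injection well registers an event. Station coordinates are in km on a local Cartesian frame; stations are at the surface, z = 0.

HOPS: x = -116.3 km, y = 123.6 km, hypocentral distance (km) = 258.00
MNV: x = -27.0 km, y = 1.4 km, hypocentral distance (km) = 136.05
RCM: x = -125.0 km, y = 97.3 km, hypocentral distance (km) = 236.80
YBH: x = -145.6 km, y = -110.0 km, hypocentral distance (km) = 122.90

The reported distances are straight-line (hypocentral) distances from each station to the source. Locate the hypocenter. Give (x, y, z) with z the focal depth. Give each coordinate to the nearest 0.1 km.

Each station gives a sphere (x−x_i)² + (y−y_i)² + z² = d_i² (stations at z=0).
Subtracting the HOPS sphere from MNV and RCM: z² cancels, leaving linear equations in x and y:
178.6 x − 244.4 y = 19982.71
-17.4 x − 52.6 y = 6779.40
Solving: x ≈ -44.391, y ≈ -114.202 km (keep extra digits for the depth step; rounded: -44.4, -114.2).
Then from the HOPS sphere: z² = 258.00² − (x + 116.3)² − (y − 123.6)² with x = -44.391, y = -114.202, so z ≈ 69.594 ≈ 69.6 km.

(-44.4, -114.2, 69.6)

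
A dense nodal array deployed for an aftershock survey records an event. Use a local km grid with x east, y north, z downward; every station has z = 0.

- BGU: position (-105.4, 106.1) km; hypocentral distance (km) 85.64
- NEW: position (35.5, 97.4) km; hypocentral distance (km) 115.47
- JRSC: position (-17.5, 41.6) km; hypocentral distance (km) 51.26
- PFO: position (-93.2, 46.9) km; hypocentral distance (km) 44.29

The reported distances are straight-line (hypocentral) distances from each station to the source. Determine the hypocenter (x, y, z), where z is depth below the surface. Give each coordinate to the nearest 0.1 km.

Each station gives a sphere (x−x_i)² + (y−y_i)² + z² = d_i² (stations at z=0).
Subtracting the BGU sphere from NEW and JRSC: z² cancels, leaving linear equations in x and y:
281.8 x − 17.4 y = -17618.47
175.8 x − 129.0 y = -15622.94
Solving: x ≈ -60.101, y ≈ 39.204 km (keep extra digits for the depth step; rounded: -60.1, 39.2).
Then from the BGU sphere: z² = 85.64² − (x + 105.4)² − (y − 106.1)² with x = -60.101, y = 39.204, so z ≈ 28.410 ≈ 28.4 km.
Check against PFO (with the unrounded solution): distance 44.29 ≈ 44.29 km. ✓

x ≈ -60.1 km, y ≈ 39.2 km, depth ≈ 28.4 km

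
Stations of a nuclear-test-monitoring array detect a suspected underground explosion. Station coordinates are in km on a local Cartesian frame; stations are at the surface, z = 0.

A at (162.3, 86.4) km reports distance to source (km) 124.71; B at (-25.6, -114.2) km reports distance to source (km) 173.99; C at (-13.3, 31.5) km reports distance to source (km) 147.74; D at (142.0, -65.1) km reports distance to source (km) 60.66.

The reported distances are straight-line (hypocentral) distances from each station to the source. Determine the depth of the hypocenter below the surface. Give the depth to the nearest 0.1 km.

Each station gives a sphere (x−x_i)² + (y−y_i)² + z² = d_i² (stations at z=0).
Subtracting the A sphere from B and C: z² cancels, leaving linear equations in x and y:
-375.8 x − 401.2 y = -34829.19
-351.2 x − 109.8 y = -38911.63
Solving: x ≈ 118.299, y ≈ -23.997 km (keep extra digits for the depth step; rounded: 118.3, -24.0).
Then from the A sphere: z² = 124.71² − (x − 162.3)² − (y − 86.4)² with x = 118.299, y = -23.997, so z ≈ 37.802 ≈ 37.8 km.

37.8 km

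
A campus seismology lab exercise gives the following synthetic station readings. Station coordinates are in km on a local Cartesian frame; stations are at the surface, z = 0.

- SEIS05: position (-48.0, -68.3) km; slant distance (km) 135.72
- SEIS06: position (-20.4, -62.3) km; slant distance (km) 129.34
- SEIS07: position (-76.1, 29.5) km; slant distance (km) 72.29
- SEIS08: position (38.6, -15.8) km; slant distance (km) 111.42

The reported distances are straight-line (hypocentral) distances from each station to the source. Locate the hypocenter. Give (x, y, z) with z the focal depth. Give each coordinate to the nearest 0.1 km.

(-30.2, 57.2, 48.5)

Each station gives a sphere (x−x_i)² + (y−y_i)² + z² = d_i² (stations at z=0).
Subtracting the SEIS05 sphere from SEIS06 and SEIS07: z² cancels, leaving linear equations in x and y:
55.2 x + 12.0 y = -980.36
-56.2 x + 195.6 y = 12886.64
Solving: x ≈ -30.196, y ≈ 57.207 km (keep extra digits for the depth step; rounded: -30.2, 57.2).
Then from the SEIS05 sphere: z² = 135.72² − (x + 48.0)² − (y + 68.3)² with x = -30.196, y = 57.207, so z ≈ 48.486 ≈ 48.5 km.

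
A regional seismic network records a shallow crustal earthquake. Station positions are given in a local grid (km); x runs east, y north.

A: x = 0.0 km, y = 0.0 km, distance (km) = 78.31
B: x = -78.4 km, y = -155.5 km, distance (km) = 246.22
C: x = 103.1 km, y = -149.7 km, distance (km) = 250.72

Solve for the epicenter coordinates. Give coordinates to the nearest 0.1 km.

x ≈ -1.2 km, y ≈ 78.3 km

Circle about each station: x² + y² = 78.31²; (x + 78.4)² + (y + 155.5)² = 246.22²; (x − 103.1)² + (y + 149.7)² = 250.72².
Subtracting the A equation from the B and C equations removes the quadratic terms:
-156.8 x − 311.0 y = -24165.02
206.2 x − 299.4 y = -23688.36
Solving the 2×2 system: x ≈ -1.2, y ≈ 78.3 km.
Check against A (with the unrounded x, y): √(x²+y²) = 78.31 ≈ 78.31 km. ✓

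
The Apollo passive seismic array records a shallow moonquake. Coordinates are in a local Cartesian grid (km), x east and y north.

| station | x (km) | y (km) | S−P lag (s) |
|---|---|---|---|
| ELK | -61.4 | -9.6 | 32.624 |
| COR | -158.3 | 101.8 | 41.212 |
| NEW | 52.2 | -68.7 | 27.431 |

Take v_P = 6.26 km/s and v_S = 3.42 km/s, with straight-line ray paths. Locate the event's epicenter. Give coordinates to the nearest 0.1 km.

152.2 km east, 112.3 km north

Distance from S−P lag: d = Δt · v_P v_S / (v_P − v_S) = Δt · (6.26·3.42)/(6.26−3.42) ≈ 7.5385·Δt.
So d_ELK = 245.93, d_COR = 310.67, d_NEW = 206.79 km.
Circle about each station: (x + 61.4)² + (y + 9.6)² = 245.93²; (x + 158.3)² + (y − 101.8)² = 310.67²; (x − 52.2)² + (y + 68.7)² = 206.79².
Subtracting pairs of circle equations eliminates x²+y² and gives linear equations (the radical axes):
-193.8 x + 222.8 y = -4474.27
227.2 x − 118.2 y = 21301.87
Solving the 2×2 system: x ≈ 152.2, y ≈ 112.3 km.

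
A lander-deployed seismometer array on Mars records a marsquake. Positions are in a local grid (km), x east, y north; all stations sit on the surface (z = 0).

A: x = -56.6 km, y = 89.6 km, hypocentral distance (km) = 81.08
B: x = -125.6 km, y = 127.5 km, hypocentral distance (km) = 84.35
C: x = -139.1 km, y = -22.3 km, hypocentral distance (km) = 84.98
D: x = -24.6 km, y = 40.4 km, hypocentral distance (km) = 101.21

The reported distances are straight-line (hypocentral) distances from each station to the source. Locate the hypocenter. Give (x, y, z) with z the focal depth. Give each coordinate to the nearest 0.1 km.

Each station gives a sphere (x−x_i)² + (y−y_i)² + z² = d_i² (stations at z=0).
Subtracting the A sphere from B and C: z² cancels, leaving linear equations in x and y:
-138.0 x + 75.8 y = 20258.93
-165.0 x − 223.8 y = 7966.75
Solving: x ≈ -118.407, y ≈ 51.699 km (keep extra digits for the depth step; rounded: -118.4, 51.7).
Then from the A sphere: z² = 81.08² − (x + 56.6)² − (y − 89.6)² with x = -118.407, y = 51.699, so z ≈ 36.296 ≈ 36.3 km.

(-118.4, 51.7, 36.3)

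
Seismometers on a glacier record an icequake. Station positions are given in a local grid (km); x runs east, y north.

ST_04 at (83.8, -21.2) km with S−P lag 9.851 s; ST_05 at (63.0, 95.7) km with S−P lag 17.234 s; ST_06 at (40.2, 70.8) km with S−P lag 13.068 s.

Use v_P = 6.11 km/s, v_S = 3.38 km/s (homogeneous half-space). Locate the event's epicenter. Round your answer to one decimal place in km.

Distance from S−P lag: d = Δt · v_P v_S / (v_P − v_S) = Δt · (6.11·3.38)/(6.11−3.38) ≈ 7.5648·Δt.
So d_ST_04 = 74.52, d_ST_05 = 130.37, d_ST_06 = 98.86 km.
Circle about each station: (x − 83.8)² + (y + 21.2)² = 74.52²; (x − 63.0)² + (y − 95.7)² = 130.37²; (x − 40.2)² + (y − 70.8)² = 98.86².
Subtracting the ST_04 equation from the ST_05 and ST_06 equations removes the quadratic terms:
-41.6 x + 233.8 y = -5787.50
-87.2 x + 184.0 y = -5063.27
Solving the 2×2 system: x ≈ 9.3, y ≈ -23.1 km.

(9.3, -23.1)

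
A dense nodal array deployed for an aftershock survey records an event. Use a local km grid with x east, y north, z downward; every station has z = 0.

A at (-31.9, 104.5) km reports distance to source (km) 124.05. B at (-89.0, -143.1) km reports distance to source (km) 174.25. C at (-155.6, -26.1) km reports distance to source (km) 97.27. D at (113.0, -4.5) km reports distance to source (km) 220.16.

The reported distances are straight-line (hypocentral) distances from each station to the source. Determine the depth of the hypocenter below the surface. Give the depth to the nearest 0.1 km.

Each station gives a sphere (x−x_i)² + (y−y_i)² + z² = d_i² (stations at z=0).
Subtracting the A sphere from B and C: z² cancels, leaving linear equations in x and y:
-114.2 x − 495.2 y = 1486.09
-247.4 x − 261.2 y = 18881.66
Solving: x ≈ -96.695, y ≈ 19.298 km (keep extra digits for the depth step; rounded: -96.7, 19.3).
Then from the A sphere: z² = 124.05² − (x + 31.9)² − (y − 104.5)² with x = -96.695, y = 19.298, so z ≈ 62.695 ≈ 62.7 km.

62.7 km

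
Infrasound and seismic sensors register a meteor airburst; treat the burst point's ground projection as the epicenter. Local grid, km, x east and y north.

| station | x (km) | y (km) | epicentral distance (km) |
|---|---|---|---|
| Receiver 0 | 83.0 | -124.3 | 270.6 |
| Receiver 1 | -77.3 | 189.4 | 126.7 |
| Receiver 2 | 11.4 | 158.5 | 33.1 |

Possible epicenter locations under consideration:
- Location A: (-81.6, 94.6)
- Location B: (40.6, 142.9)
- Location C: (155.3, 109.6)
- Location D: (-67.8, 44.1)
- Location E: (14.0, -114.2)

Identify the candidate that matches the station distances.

For each candidate, compare |candidate − station| to the reported distance:
Location A: residuals Receiver 0 3.3, Receiver 1 31.8, Receiver 2 79.7 → max 79.7 km
Location B: residuals Receiver 0 0.1, Receiver 1 0.0, Receiver 2 0.0 → max 0.1 km
Location C: residuals Receiver 0 25.8, Receiver 1 119.2, Receiver 2 118.9 → max 119.2 km
Location D: residuals Receiver 0 44.5, Receiver 1 18.9, Receiver 2 106.0 → max 106.0 km
Location E: residuals Receiver 0 200.9, Receiver 1 190.3, Receiver 2 239.6 → max 239.6 km
Only Location B has all residuals ≈ 0.

Location B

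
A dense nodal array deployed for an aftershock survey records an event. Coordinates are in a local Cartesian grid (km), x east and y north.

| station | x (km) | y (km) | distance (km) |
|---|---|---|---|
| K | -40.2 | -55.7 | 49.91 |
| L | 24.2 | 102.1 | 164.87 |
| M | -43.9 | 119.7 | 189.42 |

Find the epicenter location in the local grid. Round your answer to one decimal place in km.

Circle about each station: (x + 40.2)² + (y + 55.7)² = 49.91²; (x − 24.2)² + (y − 102.1)² = 164.87²; (x + 43.9)² + (y − 119.7)² = 189.42².
Subtracting pairs of circle equations eliminates x²+y² and gives linear equations (the radical axes):
128.8 x + 315.6 y = -18399.59
-7.4 x + 350.8 y = -21852.16
Solving the 2×2 system: x ≈ 9.3, y ≈ -62.1 km.

x ≈ 9.3 km, y ≈ -62.1 km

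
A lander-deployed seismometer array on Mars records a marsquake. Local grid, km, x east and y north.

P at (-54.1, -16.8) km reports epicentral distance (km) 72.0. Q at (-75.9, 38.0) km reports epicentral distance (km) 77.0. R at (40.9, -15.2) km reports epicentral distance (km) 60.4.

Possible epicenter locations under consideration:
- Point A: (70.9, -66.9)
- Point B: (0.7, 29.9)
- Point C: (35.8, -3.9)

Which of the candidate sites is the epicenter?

For each candidate, compare |candidate − station| to the reported distance:
Point A: residuals P 62.7, Q 103.4, R 0.6 → max 103.4 km
Point B: residuals P 0.0, Q 0.0, R 0.0 → max 0.0 km
Point C: residuals P 18.8, Q 42.3, R 48.0 → max 48.0 km
Only Point B has all residuals ≈ 0.

Point B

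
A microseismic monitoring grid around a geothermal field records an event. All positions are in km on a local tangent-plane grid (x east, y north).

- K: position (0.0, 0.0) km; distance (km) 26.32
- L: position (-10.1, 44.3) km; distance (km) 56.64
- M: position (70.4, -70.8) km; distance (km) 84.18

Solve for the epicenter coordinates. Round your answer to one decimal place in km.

Circle about each station: x² + y² = 26.32²; (x + 10.1)² + (y − 44.3)² = 56.64²; (x − 70.4)² + (y + 70.8)² = 84.18².
Subtracting pairs of circle equations eliminates x²+y² and gives linear equations (the radical axes):
-20.2 x + 88.6 y = -450.85
140.8 x − 141.6 y = 3575.27
Solving the 2×2 system: x ≈ 26.3, y ≈ 0.9 km.

26.3 km east, 0.9 km north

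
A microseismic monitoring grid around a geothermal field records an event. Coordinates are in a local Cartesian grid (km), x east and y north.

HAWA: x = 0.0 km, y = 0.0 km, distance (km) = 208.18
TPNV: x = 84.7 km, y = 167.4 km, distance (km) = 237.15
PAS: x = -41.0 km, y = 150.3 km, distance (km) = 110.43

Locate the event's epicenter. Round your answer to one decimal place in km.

Circle about each station: x² + y² = 208.18²; (x − 84.7)² + (y − 167.4)² = 237.15²; (x + 41.0)² + (y − 150.3)² = 110.43².
Subtracting pairs of circle equations eliminates x²+y² and gives linear equations (the radical axes):
169.4 x + 334.8 y = 22295.64
-82.0 x + 300.6 y = 55415.22
Solving the 2×2 system: x ≈ -151.2, y ≈ 143.1 km.
Check against HAWA (with the unrounded x, y): √(x²+y²) = 208.19 ≈ 208.18 km. ✓

-151.2 km east, 143.1 km north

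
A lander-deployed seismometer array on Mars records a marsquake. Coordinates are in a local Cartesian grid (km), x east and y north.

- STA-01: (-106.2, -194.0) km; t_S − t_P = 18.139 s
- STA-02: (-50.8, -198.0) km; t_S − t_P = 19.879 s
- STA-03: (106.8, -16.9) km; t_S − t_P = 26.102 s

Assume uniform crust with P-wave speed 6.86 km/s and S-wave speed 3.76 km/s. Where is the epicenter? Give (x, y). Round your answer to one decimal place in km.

Distance from S−P lag: d = Δt · v_P v_S / (v_P − v_S) = Δt · (6.86·3.76)/(6.86−3.76) ≈ 8.3205·Δt.
So d_STA-01 = 150.93, d_STA-02 = 165.40, d_STA-03 = 217.18 km.
Circle about each station: (x + 106.2)² + (y + 194.0)² = 150.93²; (x + 50.8)² + (y + 198.0)² = 165.40²; (x − 106.8)² + (y + 16.9)² = 217.18².
Subtracting the STA-01 equation from the STA-02 and STA-03 equations removes the quadratic terms:
110.8 x − 8.0 y = -11707.10
426.0 x + 354.2 y = -61609.88
Solving the 2×2 system: x ≈ -108.8, y ≈ -43.1 km.
Check against STA-01 (with the unrounded x, y): √((x + 106.2)²+(y + 194.0)²) = 150.90 ≈ 150.93 km. ✓

(-108.8, -43.1)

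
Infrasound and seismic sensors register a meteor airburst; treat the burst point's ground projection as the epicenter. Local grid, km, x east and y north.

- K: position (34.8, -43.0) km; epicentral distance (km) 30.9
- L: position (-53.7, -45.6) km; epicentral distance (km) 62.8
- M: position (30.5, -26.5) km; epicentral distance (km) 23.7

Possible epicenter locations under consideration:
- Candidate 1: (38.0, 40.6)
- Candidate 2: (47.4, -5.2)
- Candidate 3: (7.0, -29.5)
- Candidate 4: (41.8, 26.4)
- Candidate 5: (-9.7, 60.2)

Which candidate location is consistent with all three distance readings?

Candidate 3

For each candidate, compare |candidate − station| to the reported distance:
Candidate 1: residuals K 52.8, L 63.1, M 43.8 → max 63.1 km
Candidate 2: residuals K 8.9, L 46.1, M 3.5 → max 46.1 km
Candidate 3: residuals K 0.0, L 0.0, M 0.0 → max 0.0 km
Candidate 4: residuals K 38.9, L 56.8, M 30.4 → max 56.8 km
Candidate 5: residuals K 81.5, L 51.8, M 71.9 → max 81.5 km
Only Candidate 3 has all residuals ≈ 0.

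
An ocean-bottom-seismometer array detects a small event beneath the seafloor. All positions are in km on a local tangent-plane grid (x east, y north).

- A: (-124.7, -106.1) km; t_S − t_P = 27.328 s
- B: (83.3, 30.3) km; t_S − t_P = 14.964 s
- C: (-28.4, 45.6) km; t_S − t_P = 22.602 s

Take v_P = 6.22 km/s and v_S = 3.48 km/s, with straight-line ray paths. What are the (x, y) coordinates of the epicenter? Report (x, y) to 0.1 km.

Distance from S−P lag: d = Δt · v_P v_S / (v_P − v_S) = Δt · (6.22·3.48)/(6.22−3.48) ≈ 7.8999·Δt.
So d_A = 215.89, d_B = 118.21, d_C = 178.55 km.
Circle about each station: (x + 124.7)² + (y + 106.1)² = 215.89²; (x − 83.3)² + (y − 30.3)² = 118.21²; (x + 28.4)² + (y − 45.6)² = 178.55².
Subtracting pairs of circle equations eliminates x²+y² and gives linear equations (the radical axes):
416.0 x + 272.8 y = 13684.57
192.6 x + 303.4 y = -9192.99
Solving the 2×2 system: x ≈ 90.4, y ≈ -87.7 km.
Check against A (with the unrounded x, y): √((x + 124.7)²+(y + 106.1)²) = 215.88 ≈ 215.89 km. ✓

(90.4, -87.7)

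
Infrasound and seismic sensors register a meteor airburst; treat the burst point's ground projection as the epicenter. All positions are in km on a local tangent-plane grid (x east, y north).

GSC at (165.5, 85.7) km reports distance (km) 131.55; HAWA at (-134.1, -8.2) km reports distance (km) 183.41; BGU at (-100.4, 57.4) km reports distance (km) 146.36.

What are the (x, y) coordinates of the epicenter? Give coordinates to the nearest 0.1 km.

Circle about each station: (x − 165.5)² + (y − 85.7)² = 131.55²; (x + 134.1)² + (y + 8.2)² = 183.41²; (x + 100.4)² + (y − 57.4)² = 146.36².
Subtracting pairs of circle equations eliminates x²+y² and gives linear equations (the radical axes):
-599.2 x − 187.8 y = -33018.52
-531.8 x − 56.6 y = -25475.67
Solving the 2×2 system: x ≈ 44.2, y ≈ 34.8 km.
Check against GSC (with the unrounded x, y): √((x − 165.5)²+(y − 85.7)²) = 131.55 ≈ 131.55 km. ✓

x ≈ 44.2 km, y ≈ 34.8 km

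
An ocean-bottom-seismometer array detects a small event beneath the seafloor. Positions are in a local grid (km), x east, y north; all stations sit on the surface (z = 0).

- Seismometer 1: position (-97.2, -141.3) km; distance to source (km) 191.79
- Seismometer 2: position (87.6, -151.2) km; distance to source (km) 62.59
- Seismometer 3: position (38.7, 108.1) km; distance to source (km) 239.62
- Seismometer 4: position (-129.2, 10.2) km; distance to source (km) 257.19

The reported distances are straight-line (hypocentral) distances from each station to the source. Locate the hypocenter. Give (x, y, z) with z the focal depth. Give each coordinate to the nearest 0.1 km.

Each station gives a sphere (x−x_i)² + (y−y_i)² + z² = d_i² (stations at z=0).
Subtracting the Seismometer 1 sphere from Seismometer 2 and Seismometer 3: z² cancels, leaving linear equations in x and y:
369.6 x − 19.8 y = 33987.57
271.8 x + 498.8 y = -36864.57
Solving: x ≈ 85.502, y ≈ -120.497 km (keep extra digits for the depth step; rounded: 85.5, -120.5).
Then from the Seismometer 1 sphere: z² = 191.79² − (x + 97.2)² − (y + 141.3)² with x = 85.502, y = -120.497, so z ≈ 54.503 ≈ 54.5 km.
Check against Seismometer 4 (with the unrounded solution): distance 257.20 ≈ 257.19 km. ✓

(85.5, -120.5, 54.5)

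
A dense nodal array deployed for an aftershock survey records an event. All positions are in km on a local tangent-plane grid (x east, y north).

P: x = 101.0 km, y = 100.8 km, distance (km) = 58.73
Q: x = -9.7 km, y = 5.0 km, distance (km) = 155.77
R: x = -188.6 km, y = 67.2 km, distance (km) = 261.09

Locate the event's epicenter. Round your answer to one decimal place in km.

61.0 km east, 143.8 km north

Circle about each station: (x − 101.0)² + (y − 100.8)² = 58.73²; (x + 9.7)² + (y − 5.0)² = 155.77²; (x + 188.6)² + (y − 67.2)² = 261.09².
Subtracting pairs of circle equations eliminates x²+y² and gives linear equations (the radical axes):
-221.4 x − 191.6 y = -41057.63
-579.2 x − 67.2 y = -44994.62
Solving the 2×2 system: x ≈ 61.0, y ≈ 143.8 km.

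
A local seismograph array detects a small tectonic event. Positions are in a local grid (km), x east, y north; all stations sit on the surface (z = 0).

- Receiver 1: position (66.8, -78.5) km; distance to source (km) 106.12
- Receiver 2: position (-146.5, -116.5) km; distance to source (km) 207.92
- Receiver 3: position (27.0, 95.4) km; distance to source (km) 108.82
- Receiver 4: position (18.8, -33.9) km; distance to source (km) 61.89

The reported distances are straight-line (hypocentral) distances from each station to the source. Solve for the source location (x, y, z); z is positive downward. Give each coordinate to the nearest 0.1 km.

(17.7, 0.1, 51.7)

Each station gives a sphere (x−x_i)² + (y−y_i)² + z² = d_i² (stations at z=0).
Subtracting the Receiver 1 sphere from Receiver 2 and Receiver 3: z² cancels, leaving linear equations in x and y:
-426.6 x − 76.0 y = -7559.26
-79.6 x + 347.8 y = -1374.67
Solving: x ≈ 17.702, y ≈ 0.099 km (keep extra digits for the depth step; rounded: 17.7, 0.1).
Then from the Receiver 1 sphere: z² = 106.12² − (x − 66.8)² − (y + 78.5)² with x = 17.702, y = 0.099, so z ≈ 51.701 ≈ 51.7 km.
Check against Receiver 4 (with the unrounded solution): distance 61.89 ≈ 61.89 km. ✓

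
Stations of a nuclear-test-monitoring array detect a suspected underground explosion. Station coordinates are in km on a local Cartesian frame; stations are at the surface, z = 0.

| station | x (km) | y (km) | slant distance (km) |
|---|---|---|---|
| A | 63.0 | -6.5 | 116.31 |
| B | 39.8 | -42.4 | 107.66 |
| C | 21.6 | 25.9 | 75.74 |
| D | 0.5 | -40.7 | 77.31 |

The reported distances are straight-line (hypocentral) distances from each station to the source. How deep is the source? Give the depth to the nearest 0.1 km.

24.7 km

Each station gives a sphere (x−x_i)² + (y−y_i)² + z² = d_i² (stations at z=0).
Subtracting the A sphere from B and C: z² cancels, leaving linear equations in x and y:
-46.4 x − 71.8 y = 1307.89
-82.8 x + 64.8 y = 4917.59
Solving: x ≈ -48.910, y ≈ 13.392 km (keep extra digits for the depth step; rounded: -48.9, 13.4).
Then from the A sphere: z² = 116.31² − (x − 63.0)² − (y + 6.5)² with x = -48.910, y = 13.392, so z ≈ 24.667 ≈ 24.7 km.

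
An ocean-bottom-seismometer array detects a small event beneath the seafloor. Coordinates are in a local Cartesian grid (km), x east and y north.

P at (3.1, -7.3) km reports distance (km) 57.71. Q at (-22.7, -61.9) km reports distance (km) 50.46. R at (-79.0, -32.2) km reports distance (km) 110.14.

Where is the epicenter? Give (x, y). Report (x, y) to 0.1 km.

x ≈ 27.7 km, y ≈ -59.5 km

Circle about each station: (x − 3.1)² + (y + 7.3)² = 57.71²; (x + 22.7)² + (y + 61.9)² = 50.46²; (x + 79.0)² + (y + 32.2)² = 110.14².
Subtracting pairs of circle equations eliminates x²+y² and gives linear equations (the radical axes):
-51.6 x − 109.2 y = 5068.23
-164.2 x − 49.8 y = -1585.44
Solving the 2×2 system: x ≈ 27.7, y ≈ -59.5 km.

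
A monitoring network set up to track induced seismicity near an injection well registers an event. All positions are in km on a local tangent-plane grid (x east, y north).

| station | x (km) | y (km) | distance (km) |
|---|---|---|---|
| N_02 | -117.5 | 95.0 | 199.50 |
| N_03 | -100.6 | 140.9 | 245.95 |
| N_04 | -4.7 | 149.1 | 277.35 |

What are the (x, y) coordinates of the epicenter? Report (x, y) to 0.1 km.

(-117.0, -104.5)

Circle about each station: (x + 117.5)² + (y − 95.0)² = 199.50²; (x + 100.6)² + (y − 140.9)² = 245.95²; (x + 4.7)² + (y − 149.1)² = 277.35².
Subtracting the N_02 equation from the N_03 and N_04 equations removes the quadratic terms:
33.8 x + 91.8 y = -13549.23
225.6 x + 108.2 y = -37701.12
Solving the 2×2 system: x ≈ -117.0, y ≈ -104.5 km.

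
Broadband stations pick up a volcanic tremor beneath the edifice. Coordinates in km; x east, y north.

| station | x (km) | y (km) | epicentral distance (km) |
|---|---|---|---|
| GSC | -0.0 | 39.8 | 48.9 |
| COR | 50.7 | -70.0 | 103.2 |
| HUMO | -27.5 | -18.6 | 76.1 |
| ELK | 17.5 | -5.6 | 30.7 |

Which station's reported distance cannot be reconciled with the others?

COR

Solve using three stations at a time. Using GSC, HUMO, ELK (subtract circle equations pairwise → linear system) gives (x, y) ≈ (41.4, 13.7).
Distances from that point to each station vs reported:
  GSC: calculated 48.9 vs reported 48.9 → residual 0.0 km
  COR: calculated 84.2 vs reported 103.2 → residual 19.0 km
  HUMO: calculated 76.1 vs reported 76.1 → residual 0.0 km
  ELK: calculated 30.8 vs reported 30.7 → residual 0.1 km
GSC, HUMO, ELK are mutually consistent (residuals ≈ 0); COR is off by 19.0 km.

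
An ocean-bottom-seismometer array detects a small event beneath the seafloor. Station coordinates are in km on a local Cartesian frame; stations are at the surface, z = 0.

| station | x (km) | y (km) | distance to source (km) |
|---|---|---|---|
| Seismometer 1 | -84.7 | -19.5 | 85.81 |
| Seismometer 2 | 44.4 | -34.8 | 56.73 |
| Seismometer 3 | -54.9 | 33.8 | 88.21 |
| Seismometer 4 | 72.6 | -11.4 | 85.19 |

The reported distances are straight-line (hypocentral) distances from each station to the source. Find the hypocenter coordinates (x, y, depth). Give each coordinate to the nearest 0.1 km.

Each station gives a sphere (x−x_i)² + (y−y_i)² + z² = d_i² (stations at z=0).
Subtracting the Seismometer 1 sphere from Seismometer 2 and Seismometer 3: z² cancels, leaving linear equations in x and y:
258.2 x − 30.6 y = -226.88
59.6 x + 106.6 y = -3815.54
Solving: x ≈ -4.802, y ≈ -33.108 km (keep extra digits for the depth step; rounded: -4.8, -33.1).
Then from the Seismometer 1 sphere: z² = 85.81² − (x + 84.7)² − (y + 19.5)² with x = -4.802, y = -33.108, so z ≈ 28.187 ≈ 28.2 km.
Check against Seismometer 4 (with the unrounded solution): distance 85.19 ≈ 85.19 km. ✓

(-4.8, -33.1, 28.2)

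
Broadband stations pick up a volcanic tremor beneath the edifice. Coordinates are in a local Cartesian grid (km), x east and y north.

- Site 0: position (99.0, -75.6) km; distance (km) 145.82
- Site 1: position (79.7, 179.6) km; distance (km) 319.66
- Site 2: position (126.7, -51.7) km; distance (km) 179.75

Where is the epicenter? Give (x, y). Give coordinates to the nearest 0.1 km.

(-41.0, -116.4)

Circle about each station: (x − 99.0)² + (y + 75.6)² = 145.82²; (x − 79.7)² + (y − 179.6)² = 319.66²; (x − 126.7)² + (y + 51.7)² = 179.75².
Subtracting the Site 0 equation from the Site 1 and Site 2 equations removes the quadratic terms:
-38.6 x + 510.4 y = -57827.15
55.4 x + 47.8 y = -7837.17
Solving the 2×2 system: x ≈ -41.0, y ≈ -116.4 km.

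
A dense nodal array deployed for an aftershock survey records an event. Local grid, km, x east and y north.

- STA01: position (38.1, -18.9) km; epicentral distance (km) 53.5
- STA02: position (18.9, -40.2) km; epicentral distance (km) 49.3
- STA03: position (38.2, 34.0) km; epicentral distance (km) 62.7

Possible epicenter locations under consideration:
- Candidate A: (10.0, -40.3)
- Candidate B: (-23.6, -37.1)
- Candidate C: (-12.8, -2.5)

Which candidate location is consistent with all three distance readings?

For each candidate, compare |candidate − station| to the reported distance:
Candidate A: residuals STA01 18.2, STA02 40.4, STA03 16.8 → max 40.4 km
Candidate B: residuals STA01 10.8, STA02 6.7, STA03 31.5 → max 31.5 km
Candidate C: residuals STA01 0.0, STA02 0.0, STA03 0.0 → max 0.0 km
Only Candidate C has all residuals ≈ 0.

Candidate C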